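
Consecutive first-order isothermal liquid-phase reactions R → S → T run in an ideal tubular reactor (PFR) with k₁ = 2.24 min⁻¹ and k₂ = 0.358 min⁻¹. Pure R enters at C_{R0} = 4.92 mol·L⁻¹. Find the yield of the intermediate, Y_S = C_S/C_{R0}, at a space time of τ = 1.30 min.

For first-order series with pure R initially, C_S(τ) = k₁C_{R0}/(k₂−k₁)·(e^(−k₁τ) − e^(−k₂τ)).
e^(−k₁τ) = e^(−2.24×1.30) = e^(−2.912) = 0.05437; e^(−k₂τ) = e^(−0.4654) = 0.6279.
C_S = 2.24×4.92/(0.358−2.24) × (0.05437−0.6279) = (-5.856)×(-0.5735) = 3.358 mol·L⁻¹.
Y_S = C_S/C_{R0} = 3.358/4.92 = 0.683.

0.683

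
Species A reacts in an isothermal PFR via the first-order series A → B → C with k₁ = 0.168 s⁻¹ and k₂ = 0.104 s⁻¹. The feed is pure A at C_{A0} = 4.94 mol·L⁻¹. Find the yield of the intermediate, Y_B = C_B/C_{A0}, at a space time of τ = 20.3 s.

0.231

The intermediate concentration in a first-order A→B→C sequence is C_B = k₁C_{A0}(e^(−k₁τ) − e^(−k₂τ))/(k₂−k₁).
e^(−k₁τ) = e^(−0.168×20.3) = e^(−3.410) = 0.03303; e^(−k₂τ) = e^(−2.111) = 0.1211.
C_B = 0.168×4.94/(0.104−0.168) × (0.03303−0.1211) = (-12.97)×(-0.08806) = 1.142 mol·L⁻¹.
Y_B = C_B/C_{A0} = 1.142/4.94 = 0.231.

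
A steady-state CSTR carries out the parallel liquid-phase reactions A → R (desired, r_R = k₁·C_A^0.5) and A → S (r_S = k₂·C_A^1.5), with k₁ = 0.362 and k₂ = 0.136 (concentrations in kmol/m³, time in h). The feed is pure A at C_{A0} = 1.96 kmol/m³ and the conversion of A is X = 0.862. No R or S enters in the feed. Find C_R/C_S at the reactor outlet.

Exit C_A = C_{A0}(1−X) = 1.96×0.138 = 0.2705 kmol/m³.
A CSTR operates uniformly at the exit composition, giving r_R = 0.1883 and r_S = 0.01913 (each k·C_A^n at C_A = 0.2705).
Overall selectivity = C_R/C_S = r_Rτ/(r_Sτ) = r_R/r_S = 9.84.

9.84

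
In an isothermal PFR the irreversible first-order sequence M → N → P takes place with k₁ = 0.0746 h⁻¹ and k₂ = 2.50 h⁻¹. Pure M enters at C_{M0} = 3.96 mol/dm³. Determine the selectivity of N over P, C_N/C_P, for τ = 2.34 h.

0.191

Solving the coupled first-order balances gives C_N(τ) = [k₁/(k₂−k₁)]·C_{M0}·(e^(−k₁τ) − e^(−k₂τ)).
e^(−k₁τ) = e^(−0.0746×2.34) = e^(−0.1746) = 0.8398; e^(−k₂τ) = e^(−5.850) = 0.002880.
C_N = 0.0746×3.96/(2.50−0.0746) × (0.8398−0.002880) = 0.1218×0.8369 = 0.1019 mol/dm³.
C_M = C_{M0}e^(−k₁τ) = 3.326 mol/dm³, so C_P = C_{M0}−C_M−C_N = 0.5324 mol/dm³; C_N/C_P = 0.191.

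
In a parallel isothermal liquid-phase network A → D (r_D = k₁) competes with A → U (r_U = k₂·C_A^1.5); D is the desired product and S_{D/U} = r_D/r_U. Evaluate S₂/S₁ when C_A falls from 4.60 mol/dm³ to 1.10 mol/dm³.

8.55

S_{D/U} = (k₁/k₂)·C_A^-1.5, so S₂/S₁ = (C_{A,2}/C_{A,1})^-1.5.
= (1.10/4.60)^(-1.5) = (0.2391)^(-1.5) = 8.55.
Selectivity toward D rises as C_A falls — low-concentration operation is favoured.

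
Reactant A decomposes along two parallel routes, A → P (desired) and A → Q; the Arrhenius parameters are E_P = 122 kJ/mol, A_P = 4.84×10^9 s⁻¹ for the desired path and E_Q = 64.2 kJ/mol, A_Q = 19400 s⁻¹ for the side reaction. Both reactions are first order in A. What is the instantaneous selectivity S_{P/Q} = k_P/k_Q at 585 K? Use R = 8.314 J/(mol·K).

Since both paths have the same order in A, the concentration cancels and S_{P/Q} = k_P/k_Q = (A_P/A_Q)·exp[(E_Q−E_P)/(RT)].
(E_Q−E_P)/(RT) = (64.2−122)×10³/(8.314×585) = -57800/4864 = -11.88.
k_P/k_Q = (4.84×10^9/19400)·exp(-11.88) = 2.495×10^5 × 6.900×10^-6 = 1.72.

1.72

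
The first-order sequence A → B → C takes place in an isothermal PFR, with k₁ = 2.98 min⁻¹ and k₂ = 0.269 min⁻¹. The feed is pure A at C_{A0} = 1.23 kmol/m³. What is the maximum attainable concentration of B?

At the optimum, C_{B,max}/C_{A0} = (k₁/k₂)^[k₂/(k₂−k₁)].
= (2.98/0.269)^(0.269/(0.269−2.98)) = (11.08)^(-0.09923) = 0.7877.
C_{B,max} = 0.7877×1.23 = 0.969 kmol/m³.

0.969 kmol/m³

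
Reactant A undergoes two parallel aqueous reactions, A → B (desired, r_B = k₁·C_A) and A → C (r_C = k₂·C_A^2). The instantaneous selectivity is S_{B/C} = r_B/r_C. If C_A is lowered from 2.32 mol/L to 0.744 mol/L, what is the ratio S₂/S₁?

S_{B/C} = (k₁/k₂)·C_A⁻¹, so S₂/S₁ = (C_{A,2}/C_{A,1})⁻¹.
= 2.32/0.744 = 3.12.

3.12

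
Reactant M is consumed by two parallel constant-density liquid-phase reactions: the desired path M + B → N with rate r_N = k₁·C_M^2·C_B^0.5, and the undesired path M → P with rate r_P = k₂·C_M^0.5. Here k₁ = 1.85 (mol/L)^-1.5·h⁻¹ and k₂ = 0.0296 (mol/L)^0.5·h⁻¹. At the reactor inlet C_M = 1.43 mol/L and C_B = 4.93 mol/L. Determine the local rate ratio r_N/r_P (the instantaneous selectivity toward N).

237

S_{N/P} = r_N/r_P = (k₁·C_M^2·C_B^0.5)/(k₂·C_M^0.5) = (k₁/k₂)·C_M^1.5·C_B^0.5.
= (1.85×1.430^2×4.930^0.5) / (0.0296×1.430^0.5) = 8.400/0.03540 = 237.
Since the desired path is higher order in M, keeping C_M high (PFR or concentrated feed) favours N.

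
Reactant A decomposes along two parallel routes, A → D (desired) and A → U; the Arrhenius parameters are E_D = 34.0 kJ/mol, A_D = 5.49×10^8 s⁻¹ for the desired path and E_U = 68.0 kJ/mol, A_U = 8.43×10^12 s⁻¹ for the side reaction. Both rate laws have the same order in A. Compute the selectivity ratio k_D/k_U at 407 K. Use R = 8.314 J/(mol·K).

1.50

k_D/k_U = (A_D/A_U)·exp[−(E_D−E_U)/(RT)] = (A_D/A_U)·exp[(E_U−E_D)/(RT)].
(E_U−E_D)/(RT) = (68.0−34.0)×10³/(8.314×407) = 34000/3384 = 10.05.
k_D/k_U = (5.49×10^8/8.43×10^12)·exp(10.05) = 6.512×10^-5 × 23107 = 1.50.
Since E_D < E_U, lowering the temperature improves selectivity toward D.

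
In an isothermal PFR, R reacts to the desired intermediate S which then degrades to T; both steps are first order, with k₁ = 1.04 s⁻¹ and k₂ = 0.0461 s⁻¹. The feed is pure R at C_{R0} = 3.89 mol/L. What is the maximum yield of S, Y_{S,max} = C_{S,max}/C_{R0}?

Evaluating C_S at τ_opt = ln(k₂/k₁)/(k₂−k₁) gives C_{S,max}/C_{R0} = (k₁/k₂)^[k₂/(k₂−k₁)].
= (1.04/0.0461)^(0.0461/(0.0461−1.04)) = (22.56)^(-0.04638) = 0.8654.

0.865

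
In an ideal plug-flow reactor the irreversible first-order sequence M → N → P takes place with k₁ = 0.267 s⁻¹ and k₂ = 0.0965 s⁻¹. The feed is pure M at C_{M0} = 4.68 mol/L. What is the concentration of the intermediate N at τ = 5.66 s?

Solving the coupled first-order balances gives C_N(τ) = [k₁/(k₂−k₁)]·C_{M0}·(e^(−k₁τ) − e^(−k₂τ)).
e^(−k₁τ) = e^(−0.267×5.66) = e^(−1.511) = 0.2206; e^(−k₂τ) = e^(−0.5462) = 0.5792.
C_N = 0.267×4.68/(0.0965−0.267) × (0.2206−0.5792) = (-7.329)×(-0.3585) = 2.627 mol/L.

2.63 mol/L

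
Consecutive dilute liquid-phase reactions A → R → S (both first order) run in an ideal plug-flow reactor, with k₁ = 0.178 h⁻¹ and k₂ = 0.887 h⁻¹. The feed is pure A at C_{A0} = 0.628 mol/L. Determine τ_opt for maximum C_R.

For first-order series the maximum of C_R occurs at τ_opt = ln(k₂/k₁)/(k₂−k₁).
= ln(0.887/0.178)/(0.887−0.178) = ln(4.983)/0.7090 = 1.606/0.7090 = 2.27 h.

2.27 h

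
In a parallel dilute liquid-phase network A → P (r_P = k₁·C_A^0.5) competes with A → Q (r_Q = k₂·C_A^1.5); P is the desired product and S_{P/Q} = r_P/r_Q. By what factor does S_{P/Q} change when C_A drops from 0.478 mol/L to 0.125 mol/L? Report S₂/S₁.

3.82

S_{P/Q} = (k₁/k₂)·C_A⁻¹, so S₂/S₁ = (C_{A,2}/C_{A,1})⁻¹.
= 0.478/0.125 = 3.82.
Selectivity toward P rises as C_A falls — low-concentration operation is favoured.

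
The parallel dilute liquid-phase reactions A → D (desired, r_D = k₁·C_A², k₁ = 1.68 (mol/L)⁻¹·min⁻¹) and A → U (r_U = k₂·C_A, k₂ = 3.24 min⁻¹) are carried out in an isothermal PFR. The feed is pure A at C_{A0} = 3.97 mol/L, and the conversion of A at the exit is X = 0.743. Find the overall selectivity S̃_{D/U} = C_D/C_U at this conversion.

1.21

C_A = C_{A0}(1−X) = 1.020 mol/L.
Along a PFR/batch, dC_U/dC_A = −r_U/(r_D+r_U) = −k₂/(k₂+k₁·C_A).
Integrating from C_{A0} to C_A: C_U = (3.24/1.68)·ln[(3.24+1.68·3.97)/(3.24+1.68·1.02)] = 1.929·ln(9.910/4.954) = 1.337 mol/L.
Then C_D = (C_{A0}−C_A) − C_U = 2.950 − 1.337 = 1.613 mol/L.
S̃_{D/U} = C_D/C_U = 1.613/1.337 = 1.21.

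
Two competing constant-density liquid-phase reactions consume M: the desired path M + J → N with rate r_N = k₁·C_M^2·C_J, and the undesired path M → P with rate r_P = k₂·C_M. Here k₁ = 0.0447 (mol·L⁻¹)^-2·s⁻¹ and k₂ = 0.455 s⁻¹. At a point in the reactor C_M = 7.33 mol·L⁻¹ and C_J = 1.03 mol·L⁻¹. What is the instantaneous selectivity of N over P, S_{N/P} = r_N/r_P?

0.742

S_{N/P} = r_N/r_P = (k₁·C_M^2·C_J)/(k₂·C_M) = (k₁/k₂)·C_M·C_J.
= (0.0447×7.330^2×1.030) / (0.455×7.330) = 2.474/3.335 = 0.742.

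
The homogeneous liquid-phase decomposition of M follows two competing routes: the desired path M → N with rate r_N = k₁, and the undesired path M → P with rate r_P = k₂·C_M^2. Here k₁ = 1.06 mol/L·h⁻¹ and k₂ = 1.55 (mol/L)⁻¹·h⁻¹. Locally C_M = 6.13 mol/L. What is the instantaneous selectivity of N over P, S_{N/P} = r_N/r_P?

0.0182

S_{N/P} = r_N/r_P = (k₁)/(k₂·C_M^2) = (k₁/k₂)·C_M^-2.
= (1.06) / (1.55×6.130^2) = 1.060/58.24 = 0.0182.
The undesired path is higher order in M, so low C_M (CSTR or dilute feed) favours N.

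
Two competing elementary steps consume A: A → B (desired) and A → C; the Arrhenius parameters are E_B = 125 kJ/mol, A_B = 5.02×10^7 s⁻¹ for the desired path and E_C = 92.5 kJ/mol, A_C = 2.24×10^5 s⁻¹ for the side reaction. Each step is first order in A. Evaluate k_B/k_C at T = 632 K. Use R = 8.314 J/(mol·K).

With equal orders, S_{B/C} = k_B/k_C = (A_B/A_C)·exp[(E_C−E_B)/(RT)].
(E_C−E_B)/(RT) = (92.5−125)×10³/(8.314×632) = -32500/5254 = -6.185.
k_B/k_C = (5.02×10^7/2.24×10^5)·exp(-6.185) = 224.1 × 0.002060 = 0.462.

0.462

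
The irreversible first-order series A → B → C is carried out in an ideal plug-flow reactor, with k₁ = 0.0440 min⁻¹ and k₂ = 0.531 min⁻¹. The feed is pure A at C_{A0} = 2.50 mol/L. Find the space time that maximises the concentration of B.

The intermediate peaks when r₁ = r₂, i.e. k₁e^(−k₁τ) = k₂e^(−k₂τ), giving τ_opt = ln(k₂/k₁)/(k₂−k₁).
= ln(0.531/0.0440)/(0.531−0.0440) = ln(12.07)/0.4870 = 2.491/0.4870 = 5.11 min.

5.11 min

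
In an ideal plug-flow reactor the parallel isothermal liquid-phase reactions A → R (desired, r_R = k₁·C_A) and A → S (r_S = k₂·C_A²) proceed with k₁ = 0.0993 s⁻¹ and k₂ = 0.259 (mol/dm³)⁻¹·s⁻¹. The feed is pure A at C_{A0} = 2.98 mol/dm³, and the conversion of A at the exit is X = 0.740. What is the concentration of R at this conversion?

C_A = C_{A0}(1−X) = 0.7748 mol/dm³.
Along a PFR/batch, dC_R/dC_A = −r_R/(r_R+r_S) = −k₁/(k₁+k₂·C_A).
Integrating from C_{A0} to C_A: C_R = (0.0993/0.259)·ln[(0.0993+0.259·2.98)/(0.0993+0.259·0.775)] = 0.3834·ln(0.8711/0.3000) = 0.4087 mol/dm³.

0.409 mol/dm³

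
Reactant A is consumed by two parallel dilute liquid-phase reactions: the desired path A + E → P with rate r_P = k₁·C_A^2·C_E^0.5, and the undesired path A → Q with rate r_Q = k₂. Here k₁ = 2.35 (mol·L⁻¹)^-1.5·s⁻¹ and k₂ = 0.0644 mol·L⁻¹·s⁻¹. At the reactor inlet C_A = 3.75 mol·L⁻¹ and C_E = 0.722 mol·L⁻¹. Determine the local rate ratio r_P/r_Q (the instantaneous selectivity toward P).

S_{P/Q} = r_P/r_Q = (k₁·C_A^2·C_E^0.5)/(k₂) = (k₁/k₂)·C_A^2·C_E^0.5.
= (2.35×3.750^2×0.7220^0.5) / (0.0644) = 28.08/0.06440 = 436.
Since the desired path is higher order in A, keeping C_A high (PFR or concentrated feed) favours P.

436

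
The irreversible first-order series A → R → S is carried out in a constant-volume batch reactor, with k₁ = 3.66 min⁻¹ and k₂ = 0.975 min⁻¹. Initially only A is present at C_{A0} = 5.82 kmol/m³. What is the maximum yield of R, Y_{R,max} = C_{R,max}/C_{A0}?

0.619

Evaluating C_R at t_opt = ln(k₂/k₁)/(k₂−k₁) gives C_{R,max}/C_{A0} = (k₁/k₂)^[k₂/(k₂−k₁)].
= (3.66/0.975)^(0.975/(0.975−3.66)) = (3.754)^(-0.3631) = 0.6186.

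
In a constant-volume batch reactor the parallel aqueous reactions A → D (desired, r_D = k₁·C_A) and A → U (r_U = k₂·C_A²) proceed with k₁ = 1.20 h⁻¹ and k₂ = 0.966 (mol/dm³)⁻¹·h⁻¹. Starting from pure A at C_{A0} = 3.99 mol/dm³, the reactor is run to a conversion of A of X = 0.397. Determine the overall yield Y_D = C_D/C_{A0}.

0.112

C_A = C_{A0}(1−X) = 2.406 mol/dm³.
Along a PFR/batch, dC_D/dC_A = −r_D/(r_D+r_U) = −k₁/(k₁+k₂·C_A).
Integrating from C_{A0} to C_A: C_D = (1.20/0.966)·ln[(1.20+0.966·3.99)/(1.20+0.966·2.41)] = 1.242·ln(5.054/3.524) = 0.4480 mol/dm³.
Y_D = C_D/C_{A0} = 0.4480/3.99 = 0.112.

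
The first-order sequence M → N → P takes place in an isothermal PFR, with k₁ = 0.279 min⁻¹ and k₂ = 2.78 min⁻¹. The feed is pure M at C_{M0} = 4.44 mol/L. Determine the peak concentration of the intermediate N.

0.345 mol/L

For a first-order series the maximum intermediate yield is C_{N,max}/C_{M0} = (k₁/k₂)^[k₂/(k₂−k₁)].
= (0.279/2.78)^(2.78/(2.78−0.279)) = (0.1004)^(1.112) = 0.07766.
C_{N,max} = 0.07766×4.44 = 0.345 mol/L.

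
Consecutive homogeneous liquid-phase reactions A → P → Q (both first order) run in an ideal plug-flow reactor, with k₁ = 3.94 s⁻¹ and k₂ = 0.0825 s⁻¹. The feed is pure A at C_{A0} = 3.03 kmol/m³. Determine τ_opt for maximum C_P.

Setting dC_P/dτ = 0 gives τ_opt = ln(k₂/k₁)/(k₂−k₁).
= ln(0.0825/3.94)/(0.0825−3.94) = ln(0.02094)/-3.857 = -3.866/-3.857 = 1.00 s.

1.00 s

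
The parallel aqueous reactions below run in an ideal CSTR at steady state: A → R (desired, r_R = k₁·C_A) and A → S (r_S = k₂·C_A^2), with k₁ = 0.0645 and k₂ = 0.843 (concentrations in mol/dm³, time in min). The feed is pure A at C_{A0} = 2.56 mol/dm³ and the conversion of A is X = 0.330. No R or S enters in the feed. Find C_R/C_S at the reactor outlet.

0.0446

Exit C_A = C_{A0}(1−X) = 2.56×0.670 = 1.715 mol/dm³.
A CSTR operates uniformly at the exit composition, giving r_R = 0.1106 and r_S = 2.480 (each k·C_A^n at C_A = 1.715).
Overall selectivity = C_R/C_S = r_Rτ/(r_Sτ) = r_R/r_S = 0.0446.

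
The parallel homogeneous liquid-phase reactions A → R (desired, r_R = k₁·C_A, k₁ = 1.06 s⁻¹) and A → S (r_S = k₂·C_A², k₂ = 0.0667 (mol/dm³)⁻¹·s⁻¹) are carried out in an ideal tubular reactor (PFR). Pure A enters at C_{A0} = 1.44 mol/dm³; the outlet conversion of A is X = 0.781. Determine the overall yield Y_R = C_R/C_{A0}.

0.740

C_A = C_{A0}(1−X) = 0.3154 mol/dm³.
Along a PFR/batch, dC_R/dC_A = −r_R/(r_R+r_S) = −k₁/(k₁+k₂·C_A).
Integrating from C_{A0} to C_A: C_R = (1.06/0.0667)·ln[(1.06+0.0667·1.44)/(1.06+0.0667·0.315)] = 15.89·ln(1.156/1.081) = 1.066 mol/dm³.
Y_R = C_R/C_{A0} = 1.066/1.44 = 0.740.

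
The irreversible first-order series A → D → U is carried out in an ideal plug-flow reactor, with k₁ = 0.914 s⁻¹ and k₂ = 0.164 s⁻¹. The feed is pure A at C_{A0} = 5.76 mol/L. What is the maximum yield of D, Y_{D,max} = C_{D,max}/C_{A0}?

0.687

At the optimum, C_{D,max}/C_{A0} = (k₁/k₂)^[k₂/(k₂−k₁)].
= (0.914/0.164)^(0.164/(0.164−0.914)) = (5.573)^(-0.2187) = 0.6868.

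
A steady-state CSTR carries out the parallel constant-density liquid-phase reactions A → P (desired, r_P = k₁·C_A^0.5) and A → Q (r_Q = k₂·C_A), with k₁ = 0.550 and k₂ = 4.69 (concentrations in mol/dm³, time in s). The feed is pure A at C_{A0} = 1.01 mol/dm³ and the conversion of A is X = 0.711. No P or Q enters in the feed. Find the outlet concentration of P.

Exit C_A = C_{A0}(1−X) = 1.01×0.289 = 0.2919 mol/dm³.
Rates in a CSTR are evaluated at the outlet concentration: r_P = 0.550×0.2919^0.5 = 0.2971, r_Q = 4.69×0.2919 = 1.369.
Fraction of consumed A going to P: r_P/(r_P+r_Q) = 0.1783.
C_P = 0.1783·C_{A0}·X = 0.1783×1.01×0.711 = 0.128 mol/dm³.

0.128 mol/dm³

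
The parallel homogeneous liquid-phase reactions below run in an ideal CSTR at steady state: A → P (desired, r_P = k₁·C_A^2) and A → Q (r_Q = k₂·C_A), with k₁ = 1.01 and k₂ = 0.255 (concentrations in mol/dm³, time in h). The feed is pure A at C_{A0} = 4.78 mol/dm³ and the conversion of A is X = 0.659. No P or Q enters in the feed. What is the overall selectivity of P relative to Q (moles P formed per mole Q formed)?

6.46

Exit C_A = C_{A0}(1−X) = 4.78×0.341 = 1.630 mol/dm³.
Rates in a CSTR are evaluated at the outlet concentration: r_P = 1.01×1.630^2 = 2.683, r_Q = 0.255×1.630 = 0.4156.
Overall selectivity = C_P/C_Q = r_Pτ/(r_Qτ) = r_P/r_Q = 6.46.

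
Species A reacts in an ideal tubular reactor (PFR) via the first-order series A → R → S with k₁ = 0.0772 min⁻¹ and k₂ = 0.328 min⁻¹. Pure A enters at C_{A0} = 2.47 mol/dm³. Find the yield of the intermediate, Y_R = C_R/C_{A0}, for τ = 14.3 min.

0.0992

For first-order series with pure A initially, C_R(τ) = k₁C_{A0}/(k₂−k₁)·(e^(−k₁τ) − e^(−k₂τ)).
e^(−k₁τ) = e^(−0.0772×14.3) = e^(−1.104) = 0.3316; e^(−k₂τ) = e^(−4.690) = 0.009183.
C_R = 0.0772×2.47/(0.328−0.0772) × (0.3316−0.009183) = 0.7603×0.3224 = 0.2451 mol/dm³.
Y_R = C_R/C_{A0} = 0.2451/2.47 = 0.0992.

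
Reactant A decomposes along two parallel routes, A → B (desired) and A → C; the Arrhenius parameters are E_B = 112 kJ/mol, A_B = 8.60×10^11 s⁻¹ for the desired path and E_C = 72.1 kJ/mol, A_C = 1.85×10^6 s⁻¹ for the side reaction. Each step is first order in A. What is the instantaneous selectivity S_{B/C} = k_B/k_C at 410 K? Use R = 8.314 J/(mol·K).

k_B/k_C = (A_B/A_C)·exp[−(E_B−E_C)/(RT)] = (A_B/A_C)·exp[(E_C−E_B)/(RT)].
(E_C−E_B)/(RT) = (72.1−112)×10³/(8.314×410) = -39900/3409 = -11.71.
k_B/k_C = (8.60×10^11/1.85×10^6)·exp(-11.71) = 4.649×10^5 × 8.251×10^-6 = 3.84.

3.84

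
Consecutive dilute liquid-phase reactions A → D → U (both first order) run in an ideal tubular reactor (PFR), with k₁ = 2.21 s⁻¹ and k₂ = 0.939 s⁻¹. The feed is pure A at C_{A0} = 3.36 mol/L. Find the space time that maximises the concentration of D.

Setting dC_D/dτ = 0 gives τ_opt = ln(k₂/k₁)/(k₂−k₁).
= ln(0.939/2.21)/(0.939−2.21) = ln(0.4249)/-1.271 = -0.8559/-1.271 = 0.673 s.

0.673 s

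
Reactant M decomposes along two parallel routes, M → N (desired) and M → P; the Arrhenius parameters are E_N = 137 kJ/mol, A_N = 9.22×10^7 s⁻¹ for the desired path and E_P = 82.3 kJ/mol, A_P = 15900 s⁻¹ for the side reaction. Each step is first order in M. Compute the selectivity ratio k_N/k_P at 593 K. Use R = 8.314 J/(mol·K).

0.0881

k_N/k_P = (A_N/A_P)·exp[−(E_N−E_P)/(RT)] = (A_N/A_P)·exp[(E_P−E_N)/(RT)].
(E_P−E_N)/(RT) = (82.3−137)×10³/(8.314×593) = -54700/4930 = -11.09.
k_N/k_P = (9.22×10^7/15900)·exp(-11.09) = 5799 × 1.519×10^-5 = 0.0881.
Since E_N > E_P, raising the temperature improves selectivity toward N.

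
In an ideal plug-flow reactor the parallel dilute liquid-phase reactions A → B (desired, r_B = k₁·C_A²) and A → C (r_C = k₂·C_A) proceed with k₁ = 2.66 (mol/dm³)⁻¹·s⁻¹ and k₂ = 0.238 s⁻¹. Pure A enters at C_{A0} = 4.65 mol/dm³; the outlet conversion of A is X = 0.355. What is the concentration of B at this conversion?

1.61 mol/dm³

C_A = C_{A0}(1−X) = 2.999 mol/dm³.
Along a PFR/batch, dC_C/dC_A = −r_C/(r_B+r_C) = −k₂/(k₂+k₁·C_A).
Integrating from C_{A0} to C_A: C_C = (0.238/2.66)·ln[(0.238+2.66·4.65)/(0.238+2.66·3.00)] = 0.08947·ln(12.61/8.216) = 0.03831 mol/dm³.
Then C_B = (C_{A0}−C_A) − C_C = 1.651 − 0.03831 = 1.612 mol/dm³.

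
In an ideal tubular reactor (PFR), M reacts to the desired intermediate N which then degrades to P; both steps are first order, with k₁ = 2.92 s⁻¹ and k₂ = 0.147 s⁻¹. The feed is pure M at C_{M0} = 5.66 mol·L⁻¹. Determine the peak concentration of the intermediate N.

4.83 mol·L⁻¹

Evaluating C_N at τ_opt = ln(k₂/k₁)/(k₂−k₁) gives C_{N,max}/C_{M0} = (k₁/k₂)^[k₂/(k₂−k₁)].
= (2.92/0.147)^(0.147/(0.147−2.92)) = (19.86)^(-0.05301) = 0.8535.
C_{N,max} = 0.8535×5.66 = 4.83 mol·L⁻¹.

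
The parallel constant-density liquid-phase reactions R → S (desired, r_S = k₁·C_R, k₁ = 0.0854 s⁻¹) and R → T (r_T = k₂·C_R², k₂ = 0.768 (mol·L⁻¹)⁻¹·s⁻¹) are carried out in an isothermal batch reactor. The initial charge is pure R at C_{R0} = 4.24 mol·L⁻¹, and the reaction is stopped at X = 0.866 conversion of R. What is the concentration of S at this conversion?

C_R = C_{R0}(1−X) = 0.5682 mol·L⁻¹.
Along a PFR/batch, dC_S/dC_R = −r_S/(r_S+r_T) = −k₁/(k₁+k₂·C_R).
Integrating from C_{R0} to C_R: C_S = (0.0854/0.768)·ln[(0.0854+0.768·4.24)/(0.0854+0.768·0.568)] = 0.1112·ln(3.342/0.5217) = 0.2065 mol·L⁻¹.

0.207 mol·L⁻¹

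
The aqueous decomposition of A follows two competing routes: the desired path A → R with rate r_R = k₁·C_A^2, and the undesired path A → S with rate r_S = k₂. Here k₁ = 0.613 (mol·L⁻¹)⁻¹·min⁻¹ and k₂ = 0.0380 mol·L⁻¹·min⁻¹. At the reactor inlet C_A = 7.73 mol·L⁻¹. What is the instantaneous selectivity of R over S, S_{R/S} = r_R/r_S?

964

S_{R/S} = r_R/r_S = (k₁·C_A^2)/(k₂) = (k₁/k₂)·C_A^2.
= (0.613×7.730^2) / (0.0380) = 36.63/0.03800 = 964.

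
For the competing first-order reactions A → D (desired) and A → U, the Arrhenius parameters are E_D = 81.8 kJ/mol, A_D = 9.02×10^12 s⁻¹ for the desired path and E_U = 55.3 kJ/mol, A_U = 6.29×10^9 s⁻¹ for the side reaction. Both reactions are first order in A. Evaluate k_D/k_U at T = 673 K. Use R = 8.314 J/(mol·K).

Since both paths have the same order in A, the concentration cancels and S_{D/U} = k_D/k_U = (A_D/A_U)·exp[(E_U−E_D)/(RT)].
(E_U−E_D)/(RT) = (55.3−81.8)×10³/(8.314×673) = -26500/5595 = -4.736.
k_D/k_U = (9.02×10^12/6.29×10^9)·exp(-4.736) = 1434 × 0.008773 = 12.6.

12.6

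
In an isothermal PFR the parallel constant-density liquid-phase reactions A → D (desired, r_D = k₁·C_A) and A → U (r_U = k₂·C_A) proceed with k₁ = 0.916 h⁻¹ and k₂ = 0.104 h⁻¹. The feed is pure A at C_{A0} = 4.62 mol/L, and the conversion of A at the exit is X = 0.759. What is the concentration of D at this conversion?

C_A = C_{A0}(1−X) = 1.113 mol/L.
Both paths are first order in A, so the instantaneous fraction to D is constant: dC_D/d(−C_A) = k₁/(k₁+k₂) = 0.8980.
C_D = 0.8980·(C_{A0}−C_A) = 0.8980×3.507 = 3.15 mol/L.

3.15 mol/L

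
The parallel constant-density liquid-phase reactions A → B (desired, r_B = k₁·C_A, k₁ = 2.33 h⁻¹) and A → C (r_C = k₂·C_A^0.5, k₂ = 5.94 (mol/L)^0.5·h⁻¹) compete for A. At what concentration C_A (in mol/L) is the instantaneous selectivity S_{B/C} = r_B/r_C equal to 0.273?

S_{B/C} = (k₁/k₂)·C_A^0.5 ⇒ C_A = (S·k₂/k₁)^(2).
= (0.273×5.94/2.33)^(2) = (0.6960)^(2) = 0.484 mol/L.

0.484 mol/L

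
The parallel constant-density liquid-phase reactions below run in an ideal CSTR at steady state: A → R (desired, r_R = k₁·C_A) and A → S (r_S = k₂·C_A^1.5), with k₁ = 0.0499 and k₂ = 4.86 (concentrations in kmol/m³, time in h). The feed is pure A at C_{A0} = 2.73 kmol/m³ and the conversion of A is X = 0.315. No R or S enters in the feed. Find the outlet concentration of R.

0.00641 kmol/m³

Exit C_A = C_{A0}(1−X) = 2.73×0.685 = 1.870 kmol/m³.
In a CSTR the entire volume is at exit conditions, so r_R = 0.0499×1.870 = 0.09332 and r_S = 4.86×1.870^1.5 = 12.43.
Fraction of consumed A going to R: r_R/(r_R+r_S) = 0.007452.
C_R = 0.007452·C_{A0}·X = 0.007452×2.73×0.315 = 0.00641 kmol/m³.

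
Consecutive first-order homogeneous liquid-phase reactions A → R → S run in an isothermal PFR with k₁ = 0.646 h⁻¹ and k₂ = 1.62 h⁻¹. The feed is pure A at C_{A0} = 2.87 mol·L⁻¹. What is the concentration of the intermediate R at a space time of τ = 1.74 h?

0.505 mol·L⁻¹

Solving the coupled first-order balances gives C_R(τ) = [k₁/(k₂−k₁)]·C_{A0}·(e^(−k₁τ) − e^(−k₂τ)).
e^(−k₁τ) = e^(−0.646×1.74) = e^(−1.124) = 0.3250; e^(−k₂τ) = e^(−2.819) = 0.05968.
C_R = 0.646×2.87/(1.62−0.646) × (0.3250−0.05968) = 1.904×0.2653 = 0.5050 mol·L⁻¹.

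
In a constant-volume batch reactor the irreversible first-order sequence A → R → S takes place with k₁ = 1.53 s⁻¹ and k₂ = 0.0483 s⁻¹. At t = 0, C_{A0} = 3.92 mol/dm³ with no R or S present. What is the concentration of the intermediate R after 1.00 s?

2.98 mol/dm³

For first-order series with pure A initially, C_R(t) = k₁C_{A0}/(k₂−k₁)·(e^(−k₁t) − e^(−k₂t)).
e^(−k₁t) = e^(−1.53×1.00) = e^(−1.530) = 0.2165; e^(−k₂t) = e^(−0.04830) = 0.9528.
C_R = 1.53×3.92/(0.0483−1.53) × (0.2165−0.9528) = (-4.048)×(-0.7363) = 2.980 mol/dm³.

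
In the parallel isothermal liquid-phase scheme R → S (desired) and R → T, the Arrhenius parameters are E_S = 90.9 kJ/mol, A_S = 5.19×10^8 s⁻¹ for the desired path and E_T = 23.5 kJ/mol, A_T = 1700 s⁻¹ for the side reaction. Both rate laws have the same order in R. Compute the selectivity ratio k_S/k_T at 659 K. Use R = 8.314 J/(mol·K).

k_S/k_T = (A_S/A_T)·exp[−(E_S−E_T)/(RT)] = (A_S/A_T)·exp[(E_T−E_S)/(RT)].
(E_T−E_S)/(RT) = (23.5−90.9)×10³/(8.314×659) = -67400/5479 = -12.30.
k_S/k_T = (5.19×10^8/1700)·exp(-12.30) = 3.053×10^5 × 4.544×10^-6 = 1.39.

1.39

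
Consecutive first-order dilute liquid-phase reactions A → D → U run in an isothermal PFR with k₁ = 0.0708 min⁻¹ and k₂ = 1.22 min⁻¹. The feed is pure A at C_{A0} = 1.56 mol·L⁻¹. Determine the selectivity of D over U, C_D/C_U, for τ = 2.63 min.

Solving the coupled first-order balances gives C_D(τ) = [k₁/(k₂−k₁)]·C_{A0}·(e^(−k₁τ) − e^(−k₂τ)).
e^(−k₁τ) = e^(−0.0708×2.63) = e^(−0.1862) = 0.8301; e^(−k₂τ) = e^(−3.209) = 0.04041.
C_D = 0.0708×1.56/(1.22−0.0708) × (0.8301−0.04041) = 0.09611×0.7897 = 0.07590 mol·L⁻¹.
C_A = C_{A0}e^(−k₁τ) = 1.295 mol·L⁻¹, so C_U = C_{A0}−C_A−C_D = 0.1891 mol·L⁻¹; C_D/C_U = 0.401.

0.401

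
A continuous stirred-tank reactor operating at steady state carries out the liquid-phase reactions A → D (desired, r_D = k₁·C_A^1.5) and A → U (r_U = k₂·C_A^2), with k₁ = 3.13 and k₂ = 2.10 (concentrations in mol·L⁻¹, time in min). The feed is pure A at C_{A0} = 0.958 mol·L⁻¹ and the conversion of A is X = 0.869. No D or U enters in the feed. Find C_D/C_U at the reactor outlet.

Exit C_A = C_{A0}(1−X) = 0.958×0.131 = 0.1255 mol·L⁻¹.
Rates in a CSTR are evaluated at the outlet concentration: r_D = 3.13×0.1255^1.5 = 0.1392, r_U = 2.10×0.1255^2 = 0.03307.
Overall selectivity = C_D/C_U = r_Dτ/(r_Uτ) = r_D/r_U = 4.21.

4.21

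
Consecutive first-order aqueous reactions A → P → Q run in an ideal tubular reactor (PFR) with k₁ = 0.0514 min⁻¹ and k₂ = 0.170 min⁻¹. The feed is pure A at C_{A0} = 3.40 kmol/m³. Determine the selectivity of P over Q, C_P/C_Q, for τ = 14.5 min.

0.474

The intermediate concentration in a first-order A→B→C sequence is C_P = k₁C_{A0}(e^(−k₁τ) − e^(−k₂τ))/(k₂−k₁).
e^(−k₁τ) = e^(−0.0514×14.5) = e^(−0.7453) = 0.4746; e^(−k₂τ) = e^(−2.465) = 0.08501.
C_P = 0.0514×3.40/(0.170−0.0514) × (0.4746−0.08501) = 1.474×0.3896 = 0.5741 kmol/m³.
C_A = C_{A0}e^(−k₁τ) = 1.614 kmol/m³, so C_Q = C_{A0}−C_A−C_P = 1.212 kmol/m³; C_P/C_Q = 0.474.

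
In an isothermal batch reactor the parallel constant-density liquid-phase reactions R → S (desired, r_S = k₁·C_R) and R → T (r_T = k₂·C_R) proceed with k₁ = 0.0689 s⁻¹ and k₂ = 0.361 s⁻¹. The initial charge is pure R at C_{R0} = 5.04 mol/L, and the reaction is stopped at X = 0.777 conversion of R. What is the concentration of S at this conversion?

C_R = C_{R0}(1−X) = 1.124 mol/L.
Both paths are first order in R, so the instantaneous fraction to S is constant: dC_S/d(−C_R) = k₁/(k₁+k₂) = 0.1603.
C_S = 0.1603·(C_{R0}−C_R) = 0.1603×3.916 = 0.628 mol/L.

0.628 mol/L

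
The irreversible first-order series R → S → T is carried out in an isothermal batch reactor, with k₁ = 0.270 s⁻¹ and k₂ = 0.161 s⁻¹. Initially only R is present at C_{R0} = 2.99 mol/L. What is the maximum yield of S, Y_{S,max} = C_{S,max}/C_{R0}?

Evaluating C_S at t_opt = ln(k₂/k₁)/(k₂−k₁) gives C_{S,max}/C_{R0} = (k₁/k₂)^[k₂/(k₂−k₁)].
= (0.270/0.161)^(0.161/(0.161−0.270)) = (1.677)^(-1.477) = 0.4660.

0.466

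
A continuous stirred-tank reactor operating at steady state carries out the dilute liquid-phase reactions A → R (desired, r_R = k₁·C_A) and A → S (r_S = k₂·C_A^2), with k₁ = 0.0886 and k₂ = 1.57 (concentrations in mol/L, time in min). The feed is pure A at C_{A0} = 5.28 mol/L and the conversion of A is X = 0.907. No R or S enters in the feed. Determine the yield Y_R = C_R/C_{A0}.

Exit C_A = C_{A0}(1−X) = 5.28×0.0930 = 0.4910 mol/L.
Rates in a CSTR are evaluated at the outlet concentration: r_R = 0.0886×0.4910 = 0.04351, r_S = 1.57×0.4910^2 = 0.3786.
Fraction of consumed A going to R: r_R/(r_R+r_S) = 0.1031.
C_R = 0.1031·C_{A0}·X = 0.1031×5.28×0.907 = 0.494 mol/L; Y_R = C_R/C_{A0} = 0.0935.

0.0935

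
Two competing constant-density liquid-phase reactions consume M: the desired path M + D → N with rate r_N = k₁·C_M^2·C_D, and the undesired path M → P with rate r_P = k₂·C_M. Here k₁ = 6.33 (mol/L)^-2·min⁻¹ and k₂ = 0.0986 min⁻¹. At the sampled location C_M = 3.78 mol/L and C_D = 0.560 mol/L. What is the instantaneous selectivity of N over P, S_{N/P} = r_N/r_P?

136

S_{N/P} = r_N/r_P = (k₁·C_M^2·C_D)/(k₂·C_M) = (k₁/k₂)·C_M·C_D.
= (6.33×3.780^2×0.5600) / (0.0986×3.780) = 50.65/0.3727 = 136.
Since the desired path is higher order in M, keeping C_M high (PFR or concentrated feed) favours N.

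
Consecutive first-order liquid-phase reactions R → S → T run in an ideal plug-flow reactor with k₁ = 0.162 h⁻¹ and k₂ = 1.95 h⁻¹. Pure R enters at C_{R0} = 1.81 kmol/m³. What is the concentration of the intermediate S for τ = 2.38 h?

The intermediate concentration in a first-order A→B→C sequence is C_S = k₁C_{R0}(e^(−k₁τ) − e^(−k₂τ))/(k₂−k₁).
e^(−k₁τ) = e^(−0.162×2.38) = e^(−0.3856) = 0.6801; e^(−k₂τ) = e^(−4.641) = 0.009648.
C_S = 0.162×1.81/(1.95−0.162) × (0.6801−0.009648) = 0.1640×0.6704 = 0.1099 kmol/m³.

0.110 kmol/m³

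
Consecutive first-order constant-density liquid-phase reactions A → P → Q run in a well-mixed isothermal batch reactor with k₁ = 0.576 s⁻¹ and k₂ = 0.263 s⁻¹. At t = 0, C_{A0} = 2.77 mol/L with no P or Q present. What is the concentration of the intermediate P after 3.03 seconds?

1.41 mol/L

Solving the coupled first-order balances gives C_P(t) = [k₁/(k₂−k₁)]·C_{A0}·(e^(−k₁t) − e^(−k₂t)).
e^(−k₁t) = e^(−0.576×3.03) = e^(−1.745) = 0.1746; e^(−k₂t) = e^(−0.7969) = 0.4507.
C_P = 0.576×2.77/(0.263−0.576) × (0.1746−0.4507) = (-5.098)×(-0.2761) = 1.408 mol/L.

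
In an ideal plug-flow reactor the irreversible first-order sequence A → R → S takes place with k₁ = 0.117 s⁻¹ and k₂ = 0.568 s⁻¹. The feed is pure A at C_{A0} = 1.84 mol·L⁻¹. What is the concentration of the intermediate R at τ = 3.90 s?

Solving the coupled first-order balances gives C_R(τ) = [k₁/(k₂−k₁)]·C_{A0}·(e^(−k₁τ) − e^(−k₂τ)).
e^(−k₁τ) = e^(−0.117×3.90) = e^(−0.4563) = 0.6336; e^(−k₂τ) = e^(−2.215) = 0.1091.
C_R = 0.117×1.84/(0.568−0.117) × (0.6336−0.1091) = 0.4773×0.5245 = 0.2504 mol·L⁻¹.

0.250 mol·L⁻¹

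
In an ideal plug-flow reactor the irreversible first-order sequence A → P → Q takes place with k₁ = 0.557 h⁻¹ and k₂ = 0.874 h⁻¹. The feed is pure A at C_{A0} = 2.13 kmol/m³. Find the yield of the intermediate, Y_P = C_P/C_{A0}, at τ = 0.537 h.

0.204

For first-order series with pure A initially, C_P(τ) = k₁C_{A0}/(k₂−k₁)·(e^(−k₁τ) − e^(−k₂τ)).
e^(−k₁τ) = e^(−0.557×0.537) = e^(−0.2991) = 0.7415; e^(−k₂τ) = e^(−0.4693) = 0.6254.
C_P = 0.557×2.13/(0.874−0.557) × (0.7415−0.6254) = 3.743×0.1161 = 0.4344 kmol/m³.
Y_P = C_P/C_{A0} = 0.4344/2.13 = 0.204.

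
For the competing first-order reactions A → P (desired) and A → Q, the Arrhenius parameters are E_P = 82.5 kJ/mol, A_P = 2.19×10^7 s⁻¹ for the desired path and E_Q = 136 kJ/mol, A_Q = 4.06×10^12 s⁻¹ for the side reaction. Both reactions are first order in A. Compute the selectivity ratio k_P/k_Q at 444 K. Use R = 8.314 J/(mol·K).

10.6

Since both paths have the same order in A, the concentration cancels and S_{P/Q} = k_P/k_Q = (A_P/A_Q)·exp[(E_Q−E_P)/(RT)].
(E_Q−E_P)/(RT) = (136−82.5)×10³/(8.314×444) = 53500/3691 = 14.49.
k_P/k_Q = (2.19×10^7/4.06×10^12)·exp(14.49) = 5.394×10^-6 × 1.969×10^6 = 10.6.
Since E_P < E_Q, lowering the temperature improves selectivity toward P.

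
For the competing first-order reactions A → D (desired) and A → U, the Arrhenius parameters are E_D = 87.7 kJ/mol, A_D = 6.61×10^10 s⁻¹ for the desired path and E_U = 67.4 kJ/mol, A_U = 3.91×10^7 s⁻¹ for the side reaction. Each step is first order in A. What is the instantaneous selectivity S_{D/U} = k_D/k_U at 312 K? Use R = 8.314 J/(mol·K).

0.675

Since both paths have the same order in A, the concentration cancels and S_{D/U} = k_D/k_U = (A_D/A_U)·exp[(E_U−E_D)/(RT)].
(E_U−E_D)/(RT) = (67.4−87.7)×10³/(8.314×312) = -20300/2594 = -7.826.
k_D/k_U = (6.61×10^10/3.91×10^7)·exp(-7.826) = 1691 × 3.993×10^-4 = 0.675.
Since E_D > E_U, raising the temperature improves selectivity toward D.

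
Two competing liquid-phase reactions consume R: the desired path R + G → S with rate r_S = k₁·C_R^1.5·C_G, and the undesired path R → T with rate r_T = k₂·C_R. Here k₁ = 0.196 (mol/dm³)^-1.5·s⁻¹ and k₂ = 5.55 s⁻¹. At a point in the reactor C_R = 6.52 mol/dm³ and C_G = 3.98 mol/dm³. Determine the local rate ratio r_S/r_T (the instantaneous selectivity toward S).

0.359

S_{S/T} = r_S/r_T = (k₁·C_R^1.5·C_G)/(k₂·C_R) = (k₁/k₂)·C_R^0.5·C_G.
= (0.196×6.520^1.5×3.980) / (5.55×6.520) = 12.99/36.19 = 0.359.
Since the desired path is higher order in R, keeping C_R high (PFR or concentrated feed) favours S.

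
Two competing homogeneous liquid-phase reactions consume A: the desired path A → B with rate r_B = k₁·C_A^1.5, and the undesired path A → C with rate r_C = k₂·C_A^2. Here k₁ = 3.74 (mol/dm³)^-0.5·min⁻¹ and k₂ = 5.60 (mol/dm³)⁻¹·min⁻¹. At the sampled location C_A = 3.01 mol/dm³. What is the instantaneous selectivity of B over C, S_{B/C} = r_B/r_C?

S_{B/C} = r_B/r_C = (k₁·C_A^1.5)/(k₂·C_A^2) = (k₁/k₂)·C_A^-0.5.
= (3.74×3.010^1.5) / (5.60×3.010^2) = 19.53/50.74 = 0.385.
The undesired path is higher order in A, so low C_A (CSTR or dilute feed) favours B.

0.385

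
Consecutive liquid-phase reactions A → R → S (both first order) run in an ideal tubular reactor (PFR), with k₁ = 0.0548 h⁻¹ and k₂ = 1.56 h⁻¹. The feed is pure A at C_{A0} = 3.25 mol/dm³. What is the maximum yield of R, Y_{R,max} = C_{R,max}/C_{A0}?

0.0311

For a first-order series the maximum intermediate yield is C_{R,max}/C_{A0} = (k₁/k₂)^[k₂/(k₂−k₁)].
= (0.0548/1.56)^(1.56/(1.56−0.0548)) = (0.03513)^(1.036) = 0.03110.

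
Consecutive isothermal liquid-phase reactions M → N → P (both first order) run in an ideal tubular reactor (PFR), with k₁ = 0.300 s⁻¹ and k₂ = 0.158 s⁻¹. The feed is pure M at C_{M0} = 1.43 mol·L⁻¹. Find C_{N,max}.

Evaluating C_N at τ_opt = ln(k₂/k₁)/(k₂−k₁) gives C_{N,max}/C_{M0} = (k₁/k₂)^[k₂/(k₂−k₁)].
= (0.300/0.158)^(0.158/(0.158−0.300)) = (1.899)^(-1.113) = 0.4900.
C_{N,max} = 0.4900×1.43 = 0.701 mol·L⁻¹.

0.701 mol·L⁻¹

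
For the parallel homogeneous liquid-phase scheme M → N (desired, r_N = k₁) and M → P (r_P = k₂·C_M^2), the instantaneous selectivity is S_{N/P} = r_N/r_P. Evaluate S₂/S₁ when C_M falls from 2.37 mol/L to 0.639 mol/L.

13.8

S_{N/P} = (k₁/k₂)·C_M^-2, so S₂/S₁ = (C_{M,2}/C_{M,1})^-2.
= (0.639/2.37)^(-2) = (0.2696)^(-2) = 13.8.
Selectivity toward N rises as C_M falls — low-concentration operation is favoured.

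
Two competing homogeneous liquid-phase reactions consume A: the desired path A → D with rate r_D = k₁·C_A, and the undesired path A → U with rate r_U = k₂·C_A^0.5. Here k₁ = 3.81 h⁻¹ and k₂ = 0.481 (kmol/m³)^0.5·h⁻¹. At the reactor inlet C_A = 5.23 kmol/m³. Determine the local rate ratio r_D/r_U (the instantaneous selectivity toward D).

S_{D/U} = r_D/r_U = (k₁·C_A)/(k₂·C_A^0.5) = (k₁/k₂)·C_A^0.5.
= (3.81×5.230) / (0.481×5.230^0.5) = 19.93/1.100 = 18.1.

18.1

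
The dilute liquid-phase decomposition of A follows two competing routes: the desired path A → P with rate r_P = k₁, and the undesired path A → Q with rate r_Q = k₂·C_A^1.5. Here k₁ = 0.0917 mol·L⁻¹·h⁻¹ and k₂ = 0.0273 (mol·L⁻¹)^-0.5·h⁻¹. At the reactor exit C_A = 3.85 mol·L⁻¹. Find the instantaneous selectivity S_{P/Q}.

0.445

S_{P/Q} = r_P/r_Q = (k₁)/(k₂·C_A^1.5) = (k₁/k₂)·C_A^-1.5.
= (0.0917) / (0.0273×3.850^1.5) = 0.09170/0.2062 = 0.445.
The undesired path is higher order in A, so low C_A (CSTR or dilute feed) favours P.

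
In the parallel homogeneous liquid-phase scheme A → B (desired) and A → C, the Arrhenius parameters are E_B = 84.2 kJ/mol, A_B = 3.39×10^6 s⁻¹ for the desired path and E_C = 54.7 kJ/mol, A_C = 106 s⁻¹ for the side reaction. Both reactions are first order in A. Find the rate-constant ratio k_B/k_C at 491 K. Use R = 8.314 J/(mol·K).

k_B/k_C = (A_B/A_C)·exp[−(E_B−E_C)/(RT)] = (A_B/A_C)·exp[(E_C−E_B)/(RT)].
(E_C−E_B)/(RT) = (54.7−84.2)×10³/(8.314×491) = -29500/4082 = -7.227.
k_B/k_C = (3.39×10^6/106)·exp(-7.227) = 31981 × 7.270×10^-4 = 23.3.
Since E_B > E_C, raising the temperature improves selectivity toward B.

23.3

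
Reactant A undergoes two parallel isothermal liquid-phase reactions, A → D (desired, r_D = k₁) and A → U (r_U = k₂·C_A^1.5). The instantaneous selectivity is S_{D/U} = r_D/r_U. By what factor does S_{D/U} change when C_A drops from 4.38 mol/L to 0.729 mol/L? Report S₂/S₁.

S_{D/U} = (k₁/k₂)·C_A^-1.5, so S₂/S₁ = (C_{A,2}/C_{A,1})^-1.5.
= (0.729/4.38)^(-1.5) = (0.1664)^(-1.5) = 14.7.
Selectivity toward D rises as C_A falls — low-concentration operation is favoured.

14.7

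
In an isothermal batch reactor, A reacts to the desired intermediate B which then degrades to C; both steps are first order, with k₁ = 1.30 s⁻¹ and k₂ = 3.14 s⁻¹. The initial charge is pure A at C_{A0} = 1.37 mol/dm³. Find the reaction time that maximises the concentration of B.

The intermediate peaks when r₁ = r₂, i.e. k₁e^(−k₁t) = k₂e^(−k₂t), giving t_opt = ln(k₂/k₁)/(k₂−k₁).
= ln(3.14/1.30)/(3.14−1.30) = ln(2.415)/1.840 = 0.8819/1.840 = 0.479 s.

0.479 s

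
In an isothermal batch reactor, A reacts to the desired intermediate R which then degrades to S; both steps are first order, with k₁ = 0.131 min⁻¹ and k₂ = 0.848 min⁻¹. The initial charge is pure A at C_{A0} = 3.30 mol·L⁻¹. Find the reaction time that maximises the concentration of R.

2.60 min

For first-order series the maximum of C_R occurs at t_opt = ln(k₂/k₁)/(k₂−k₁).
= ln(0.848/0.131)/(0.848−0.131) = ln(6.473)/0.7170 = 1.868/0.7170 = 2.60 min.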